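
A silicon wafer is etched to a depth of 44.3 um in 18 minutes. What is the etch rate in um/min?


Step 1: Etch rate = depth / time
Step 2: rate = 44.3 / 18
rate = 2.461 um/min


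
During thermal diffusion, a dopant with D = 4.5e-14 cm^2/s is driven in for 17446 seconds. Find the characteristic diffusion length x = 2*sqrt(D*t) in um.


Step 1: Compute D*t = 4.5e-14 * 17446 = 7.8507e-10 cm^2
Step 2: sqrt(D*t) = 2.802e-05 cm
Step 3: x = 2 * 2.802e-05 cm = 5.604e-05 cm
Step 4: Convert to um (1 cm = 1e4 um): x = 0.56 um


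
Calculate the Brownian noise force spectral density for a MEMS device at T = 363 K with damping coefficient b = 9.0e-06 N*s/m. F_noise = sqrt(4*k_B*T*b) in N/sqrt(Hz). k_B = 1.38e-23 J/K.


Step 1: Compute 4 * k_B * T * b
= 4 * 1.38e-23 * 363 * 9.0e-06
= 1.8034e-25 N^2/Hz
Step 2: F_noise = sqrt(1.8034e-25)
F_noise = 4.25e-13 N/sqrt(Hz)


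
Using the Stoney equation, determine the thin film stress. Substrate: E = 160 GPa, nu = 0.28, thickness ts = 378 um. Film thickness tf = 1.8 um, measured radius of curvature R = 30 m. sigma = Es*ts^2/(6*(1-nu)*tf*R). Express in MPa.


Step 1: Compute numerator: Es * ts^2 = 160 * 378^2 = 22861440 (GPa*um^2)
Step 2: Compute denominator (R in um): 6*(1-nu)*tf*R = 6*0.72*1.8*30e6 = 233280000.0 (um^2)
Step 3: sigma (GPa) = 22861440 / 233280000.0 = 9.8e-02 GPa
Step 4: Convert to MPa (x1000): sigma = 98.0 MPa


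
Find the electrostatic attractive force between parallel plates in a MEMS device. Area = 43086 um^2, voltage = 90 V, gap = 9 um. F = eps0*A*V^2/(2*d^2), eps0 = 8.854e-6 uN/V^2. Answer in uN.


Step 1: Identify parameters.
eps0 = 8.854e-6 uN/V^2, A = 43086 um^2, V = 90 V, d = 9 um
Step 2: Compute V^2 = 90^2 = 8100
Step 3: Compute d^2 = 9^2 = 81
Step 4: F = 0.5 * 8.854e-6 * 43086 * 8100 / 81
F = 19.074 uN


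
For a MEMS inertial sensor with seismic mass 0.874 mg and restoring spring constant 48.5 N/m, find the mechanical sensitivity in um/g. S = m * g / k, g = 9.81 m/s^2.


Step 1: Convert mass: m = 0.874 mg = 8.74e-07 kg
Step 2: S = m * g / k = 8.74e-07 * 9.81 / 48.5
Step 3: S = 1.77e-07 m/g
Step 4: Convert to um/g: S = 0.177 um/g


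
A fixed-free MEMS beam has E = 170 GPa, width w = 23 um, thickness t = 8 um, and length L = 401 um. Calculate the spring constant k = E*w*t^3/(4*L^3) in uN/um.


Step 1: Convert E to consistent units (1 GPa = 1000 uN/um^2).
E = 170 GPa = 170000 uN/um^2
Step 2: Compute t^3 = 8^3 = 512
Step 3: Compute L^3 = 401^3 = 64481201
Step 4: k = 170000 * 23 * 512 / (4 * 64481201)
k = 7.7616 uN/um


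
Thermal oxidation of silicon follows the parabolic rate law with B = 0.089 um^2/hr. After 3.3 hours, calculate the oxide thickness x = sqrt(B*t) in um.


Step 1: Compute B*t = 0.089 * 3.3 = 0.2937
Step 2: x = sqrt(0.2937)
x = 0.542 um


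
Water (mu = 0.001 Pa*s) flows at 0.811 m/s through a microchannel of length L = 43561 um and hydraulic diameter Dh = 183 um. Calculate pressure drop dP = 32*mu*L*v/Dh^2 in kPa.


Step 1: Convert to SI: L = 43561e-6 m, Dh = 183e-6 m
Step 2: dP = 32 * 0.001 * 43561e-6 * 0.811 / (183e-6)^2
Step 3: dP = 33757.21 Pa
Step 4: Convert to kPa: dP = 33.76 kPa


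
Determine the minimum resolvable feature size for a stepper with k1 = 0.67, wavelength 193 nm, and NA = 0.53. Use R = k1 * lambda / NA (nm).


Step 1: Identify values: k1 = 0.67, lambda = 193 nm, NA = 0.53
Step 2: R = k1 * lambda / NA
R = 0.67 * 193 / 0.53
R = 244.0 nm


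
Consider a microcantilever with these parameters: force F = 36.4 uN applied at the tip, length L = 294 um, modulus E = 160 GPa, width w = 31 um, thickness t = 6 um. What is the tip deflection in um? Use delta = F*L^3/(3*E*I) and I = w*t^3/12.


Step 1: Calculate the second moment of area.
I = w * t^3 / 12 = 31 * 6^3 / 12 = 558.0 um^4
Step 2: Convert E to consistent units (1 GPa = 1000 uN/um^2).
E = 160 GPa = 160000 uN/um^2
Step 3: Calculate tip deflection.
delta = F * L^3 / (3 * E * I)
delta = 36.4 * 294^3 / (3 * 160000 * 558.0)
delta = 3.4536 um


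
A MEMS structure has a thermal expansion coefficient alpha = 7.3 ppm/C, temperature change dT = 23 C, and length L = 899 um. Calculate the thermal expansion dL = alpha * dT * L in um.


Step 1: Convert CTE: alpha = 7.3 ppm/C = 7.3e-6 /C
Step 2: dL = 7.3e-6 * 23 * 899
dL = 0.1509 um


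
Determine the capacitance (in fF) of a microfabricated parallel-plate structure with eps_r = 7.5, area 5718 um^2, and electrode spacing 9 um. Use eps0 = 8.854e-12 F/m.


Step 1: Convert area to m^2: A = 5718e-12 m^2
Step 2: Convert gap to m: d = 9e-6 m
Step 3: C = eps0 * eps_r * A / d
C = 8.854e-12 * 7.5 * 5718e-12 / 9e-6
Step 4: Convert to fF (multiply by 1e15).
C = 42.19 fF


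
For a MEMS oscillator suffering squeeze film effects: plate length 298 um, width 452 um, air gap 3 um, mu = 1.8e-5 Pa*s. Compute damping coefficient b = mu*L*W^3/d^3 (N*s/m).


Step 1: Convert to SI.
L = 298e-6 m, W = 452e-6 m, d = 3e-6 m
Step 2: W^3 = (452e-6)^3 = 9.23e-11 m^3
Step 3: d^3 = (3e-6)^3 = 2.70e-17 m^3
Step 4: b = 1.8e-5 * 298e-6 * 9.23e-11 / 2.70e-17
b = 1.83e-02 N*s/m


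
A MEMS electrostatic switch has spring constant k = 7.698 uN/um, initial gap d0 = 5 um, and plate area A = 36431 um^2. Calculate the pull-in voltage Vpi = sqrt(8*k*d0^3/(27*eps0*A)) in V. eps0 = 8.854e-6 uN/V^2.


Step 1: Compute numerator: 8 * k * d0^3 = 8 * 7.698 * 5^3 = 7698.0
Step 2: Compute denominator: 27 * eps0 * A = 27 * 8.854e-6 * 36431 = 8.709122
Step 3: Vpi = sqrt(7698.0 / 8.709122)
Vpi = 29.73 V


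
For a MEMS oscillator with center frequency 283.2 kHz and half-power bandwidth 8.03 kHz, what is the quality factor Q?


Step 1: Q = f0 / bandwidth
Step 2: Q = 283.2 / 8.03
Q = 35.3


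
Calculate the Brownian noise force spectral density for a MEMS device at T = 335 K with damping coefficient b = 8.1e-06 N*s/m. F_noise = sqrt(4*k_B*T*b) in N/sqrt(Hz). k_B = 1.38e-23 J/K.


Step 1: Compute 4 * k_B * T * b
= 4 * 1.38e-23 * 335 * 8.1e-06
= 1.4979e-25 N^2/Hz
Step 2: F_noise = sqrt(1.4979e-25)
F_noise = 3.87e-13 N/sqrt(Hz)


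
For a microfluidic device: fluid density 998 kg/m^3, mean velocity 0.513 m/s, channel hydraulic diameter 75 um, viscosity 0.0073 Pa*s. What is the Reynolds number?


Step 1: Convert Dh to meters: Dh = 75e-6 m
Step 2: Re = rho * v * Dh / mu
Re = 998 * 0.513 * 75e-6 / 0.0073
Re = 5.26


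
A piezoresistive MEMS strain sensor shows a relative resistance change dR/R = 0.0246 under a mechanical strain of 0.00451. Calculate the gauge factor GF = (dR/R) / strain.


Step 1: Identify values.
dR/R = 0.0246, strain = 0.00451
Step 2: GF = (dR/R) / strain = 0.0246 / 0.00451
GF = 5.5


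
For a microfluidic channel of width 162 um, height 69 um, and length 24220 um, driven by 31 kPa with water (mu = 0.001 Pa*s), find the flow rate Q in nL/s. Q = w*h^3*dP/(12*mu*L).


Step 1: Convert all dimensions to SI (meters).
w = 162e-6 m, h = 69e-6 m, L = 24220e-6 m, dP = 31e3 Pa
Step 2: Q = w * h^3 * dP / (12 * mu * L)
Q = 162e-6 * (69e-6)^3 * 31e3 / (12 * 0.001 * 24220e-6) = 5.67634255e-09 m^3/s
Step 3: Convert Q from m^3/s to nL/s (1 m^3 = 1e12 nL, so multiply by 1e12).
Q = 5676.343 nL/s


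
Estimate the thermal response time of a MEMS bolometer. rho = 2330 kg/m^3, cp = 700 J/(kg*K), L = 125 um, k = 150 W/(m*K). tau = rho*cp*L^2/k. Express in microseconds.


Step 1: Convert L to m: L = 125e-6 m
Step 2: L^2 = (125e-6)^2 = 1.5625e-08 m^2
Step 3: tau = 2330 * 700 * 1.5625e-08 / 150 = 1.6989583e-04 s
Step 4: Convert to microseconds (multiply by 1e6).
tau = 169.896 us


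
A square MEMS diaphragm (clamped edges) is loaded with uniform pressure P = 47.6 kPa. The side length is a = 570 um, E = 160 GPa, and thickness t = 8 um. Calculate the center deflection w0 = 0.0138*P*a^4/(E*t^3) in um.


Step 1: Convert pressure to compatible units (E is in GPa, so P in GPa).
P = 47.6 kPa = 47.6e-6 GPa
Step 2: Compute numerator: 0.0138 * P * a^4.
a^4 = 570^4 = 105560010000
numerator = 0.0138 * 47.6e-6 * 105560010000 = 6.93403e+04
Step 3: Compute denominator: E * t^3 = 160 * 8^3 = 81920
Step 4: w0 = numerator / denominator = 6.93403e+04 / 81920 = 0.8464 um


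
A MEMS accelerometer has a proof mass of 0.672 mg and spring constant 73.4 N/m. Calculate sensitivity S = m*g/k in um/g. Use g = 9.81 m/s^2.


Step 1: Convert mass: m = 0.672 mg = 6.72e-07 kg
Step 2: S = m * g / k = 6.72e-07 * 9.81 / 73.4
Step 3: S = 8.98e-08 m/g
Step 4: Convert to um/g: S = 0.09 um/g


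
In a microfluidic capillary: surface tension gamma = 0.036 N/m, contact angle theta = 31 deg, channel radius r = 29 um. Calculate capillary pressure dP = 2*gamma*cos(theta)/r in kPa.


Step 1: cos(31 deg) = 0.8572
Step 2: Convert r to m: r = 29e-6 m
Step 3: dP = 2 * 0.036 * 0.8572 / 29e-6 = 2128.2 Pa
Step 4: Convert Pa to kPa (divide by 1000).
dP = 2.13 kPa


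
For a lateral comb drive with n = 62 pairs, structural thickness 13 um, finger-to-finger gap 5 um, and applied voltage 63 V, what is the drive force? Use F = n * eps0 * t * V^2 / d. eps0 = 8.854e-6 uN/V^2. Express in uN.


Step 1: Parameters: n=62, eps0=8.854e-6 uN/V^2, t=13 um, V=63 V, d=5 um
Step 2: V^2 = 3969
Step 3: F = 62 * 8.854e-6 * 13 * 3969 / 5
F = 5.665 uN


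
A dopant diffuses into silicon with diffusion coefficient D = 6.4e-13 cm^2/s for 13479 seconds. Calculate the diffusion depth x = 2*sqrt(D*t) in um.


Step 1: Compute D*t = 6.4e-13 * 13479 = 8.62656e-09 cm^2
Step 2: sqrt(D*t) = 9.28793e-05 cm
Step 3: x = 2 * 9.28793e-05 cm = 1.857586e-04 cm
Step 4: Convert to um (1 cm = 1e4 um): x = 1.858 um


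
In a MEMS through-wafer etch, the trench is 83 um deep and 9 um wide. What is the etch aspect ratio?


Step 1: AR = depth / width
Step 2: AR = 83 / 9
AR = 9.2


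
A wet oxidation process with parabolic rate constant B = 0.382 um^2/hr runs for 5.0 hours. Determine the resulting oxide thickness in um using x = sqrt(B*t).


Step 1: Compute B*t = 0.382 * 5.0 = 1.91
Step 2: x = sqrt(1.91)
x = 1.382 um


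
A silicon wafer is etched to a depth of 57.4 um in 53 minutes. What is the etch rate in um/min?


Step 1: Etch rate = depth / time
Step 2: rate = 57.4 / 53
rate = 1.083 um/min


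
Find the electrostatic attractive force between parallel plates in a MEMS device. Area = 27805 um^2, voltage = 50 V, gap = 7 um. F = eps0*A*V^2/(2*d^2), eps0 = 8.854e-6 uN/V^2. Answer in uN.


Step 1: Identify parameters.
eps0 = 8.854e-6 uN/V^2, A = 27805 um^2, V = 50 V, d = 7 um
Step 2: Compute V^2 = 50^2 = 2500
Step 3: Compute d^2 = 7^2 = 49
Step 4: F = 0.5 * 8.854e-6 * 27805 * 2500 / 49
F = 6.28 uN


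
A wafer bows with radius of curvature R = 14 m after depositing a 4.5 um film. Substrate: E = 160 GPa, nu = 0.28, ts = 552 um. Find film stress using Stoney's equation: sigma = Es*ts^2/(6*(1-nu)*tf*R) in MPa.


Step 1: Compute numerator: Es * ts^2 = 160 * 552^2 = 48752640 (GPa*um^2)
Step 2: Compute denominator (R in um): 6*(1-nu)*tf*R = 6*0.72*4.5*14e6 = 272160000.0 (um^2)
Step 3: sigma (GPa) = 48752640 / 272160000.0 = 1.79132e-01 GPa
Step 4: Convert to MPa (x1000): sigma = 179.1 MPa


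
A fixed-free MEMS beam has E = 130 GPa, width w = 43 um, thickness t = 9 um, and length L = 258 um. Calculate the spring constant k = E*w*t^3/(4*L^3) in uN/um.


Step 1: Convert E to consistent units (1 GPa = 1000 uN/um^2).
E = 130 GPa = 130000 uN/um^2
Step 2: Compute t^3 = 9^3 = 729
Step 3: Compute L^3 = 258^3 = 17173512
Step 4: k = 130000 * 43 * 729 / (4 * 17173512)
k = 59.3226 uN/um


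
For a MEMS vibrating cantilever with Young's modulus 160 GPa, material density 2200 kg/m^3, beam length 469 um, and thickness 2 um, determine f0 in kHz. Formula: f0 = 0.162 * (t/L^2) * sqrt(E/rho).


Step 1: Convert units to SI.
t_SI = 2e-6 m, L_SI = 469e-6 m
Step 2: Calculate sqrt(E/rho).
sqrt(160e9 / 2200) = 8528.03 m/s
Step 3: Compute f0.
f0 = 0.162 * 2e-6 / (469e-6)^2 * 8528.03 = 12561.7 Hz = 12.56 kHz


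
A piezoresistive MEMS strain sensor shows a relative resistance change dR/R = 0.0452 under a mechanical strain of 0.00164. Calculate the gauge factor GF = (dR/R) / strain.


Step 1: Identify values.
dR/R = 0.0452, strain = 0.00164
Step 2: GF = (dR/R) / strain = 0.0452 / 0.00164
GF = 27.6


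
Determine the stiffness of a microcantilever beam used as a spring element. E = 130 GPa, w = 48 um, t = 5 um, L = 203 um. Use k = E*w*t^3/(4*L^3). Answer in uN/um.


Step 1: Convert E to consistent units (1 GPa = 1000 uN/um^2).
E = 130 GPa = 130000 uN/um^2
Step 2: Compute t^3 = 5^3 = 125
Step 3: Compute L^3 = 203^3 = 8365427
Step 4: k = 130000 * 48 * 125 / (4 * 8365427)
k = 23.3102 uN/um


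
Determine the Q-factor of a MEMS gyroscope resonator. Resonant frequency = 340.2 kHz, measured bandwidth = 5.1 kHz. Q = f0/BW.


Step 1: Q = f0 / bandwidth
Step 2: Q = 340.2 / 5.1
Q = 66.7


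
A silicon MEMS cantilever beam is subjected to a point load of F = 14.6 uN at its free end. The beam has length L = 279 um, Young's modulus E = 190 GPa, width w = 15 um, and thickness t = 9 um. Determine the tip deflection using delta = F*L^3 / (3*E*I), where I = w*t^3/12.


Step 1: Calculate the second moment of area.
I = w * t^3 / 12 = 15 * 9^3 / 12 = 911.25 um^4
Step 2: Convert E to consistent units (1 GPa = 1000 uN/um^2).
E = 190 GPa = 190000 uN/um^2
Step 3: Calculate tip deflection.
delta = F * L^3 / (3 * E * I)
delta = 14.6 * 279^3 / (3 * 190000 * 911.25)
delta = 0.6105 um


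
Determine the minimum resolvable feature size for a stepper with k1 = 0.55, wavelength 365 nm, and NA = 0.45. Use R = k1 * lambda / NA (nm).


Step 1: Identify values: k1 = 0.55, lambda = 365 nm, NA = 0.45
Step 2: R = k1 * lambda / NA
R = 0.55 * 365 / 0.45
R = 446.1 nm


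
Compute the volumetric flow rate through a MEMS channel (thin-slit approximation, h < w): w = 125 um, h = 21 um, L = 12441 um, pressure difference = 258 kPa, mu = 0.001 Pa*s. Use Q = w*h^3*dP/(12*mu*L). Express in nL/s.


Step 1: Convert all dimensions to SI (meters).
w = 125e-6 m, h = 21e-6 m, L = 12441e-6 m, dP = 258e3 Pa
Step 2: Q = w * h^3 * dP / (12 * mu * L)
Q = 125e-6 * (21e-6)^3 * 258e3 / (12 * 0.001 * 12441e-6) = 2.00055763e-09 m^3/s
Step 3: Convert Q from m^3/s to nL/s (1 m^3 = 1e12 nL, so multiply by 1e12).
Q = 2000.558 nL/s


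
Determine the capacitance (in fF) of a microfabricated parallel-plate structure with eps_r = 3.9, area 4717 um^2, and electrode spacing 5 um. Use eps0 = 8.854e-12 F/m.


Step 1: Convert area to m^2: A = 4717e-12 m^2
Step 2: Convert gap to m: d = 5e-6 m
Step 3: C = eps0 * eps_r * A / d
C = 8.854e-12 * 3.9 * 4717e-12 / 5e-6
Step 4: Convert to fF (multiply by 1e15).
C = 32.58 fF


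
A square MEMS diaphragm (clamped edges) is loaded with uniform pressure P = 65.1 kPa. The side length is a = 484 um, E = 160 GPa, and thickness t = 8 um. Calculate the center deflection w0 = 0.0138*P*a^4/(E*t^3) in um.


Step 1: Convert pressure to compatible units (E is in GPa, so P in GPa).
P = 65.1 kPa = 65.1e-6 GPa
Step 2: Compute numerator: 0.0138 * P * a^4.
a^4 = 484^4 = 54875873536
numerator = 0.0138 * 65.1e-6 * 54875873536 = 4.92994e+04
Step 3: Compute denominator: E * t^3 = 160 * 8^3 = 81920
Step 4: w0 = numerator / denominator = 4.92994e+04 / 81920 = 0.6018 um


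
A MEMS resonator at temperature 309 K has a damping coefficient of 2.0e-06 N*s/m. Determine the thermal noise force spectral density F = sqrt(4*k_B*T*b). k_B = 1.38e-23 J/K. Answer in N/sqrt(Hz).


Step 1: Compute 4 * k_B * T * b
= 4 * 1.38e-23 * 309 * 2.0e-06
= 3.4114e-26 N^2/Hz
Step 2: F_noise = sqrt(3.4114e-26)
F_noise = 1.85e-13 N/sqrt(Hz)


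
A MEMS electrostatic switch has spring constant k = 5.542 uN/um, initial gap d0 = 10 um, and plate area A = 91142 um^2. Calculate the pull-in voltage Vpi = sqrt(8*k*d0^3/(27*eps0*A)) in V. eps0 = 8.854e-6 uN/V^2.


Step 1: Compute numerator: 8 * k * d0^3 = 8 * 5.542 * 10^3 = 44336.0
Step 2: Compute denominator: 27 * eps0 * A = 27 * 8.854e-6 * 91142 = 21.788224
Step 3: Vpi = sqrt(44336.0 / 21.788224)
Vpi = 45.11 V


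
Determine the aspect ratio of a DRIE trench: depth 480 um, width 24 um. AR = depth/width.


Step 1: AR = depth / width
Step 2: AR = 480 / 24
AR = 20.0


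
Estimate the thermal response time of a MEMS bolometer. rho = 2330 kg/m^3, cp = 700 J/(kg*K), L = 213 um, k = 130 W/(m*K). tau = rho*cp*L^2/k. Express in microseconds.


Step 1: Convert L to m: L = 213e-6 m
Step 2: L^2 = (213e-6)^2 = 4.5369e-08 m^2
Step 3: tau = 2330 * 700 * 4.5369e-08 / 130 = 5.6920645e-04 s
Step 4: Convert to microseconds (multiply by 1e6).
tau = 569.206 us


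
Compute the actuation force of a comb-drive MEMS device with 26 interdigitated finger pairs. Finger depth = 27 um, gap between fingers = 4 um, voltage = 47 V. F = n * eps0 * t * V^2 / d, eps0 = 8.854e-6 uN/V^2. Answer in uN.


Step 1: Parameters: n=26, eps0=8.854e-6 uN/V^2, t=27 um, V=47 V, d=4 um
Step 2: V^2 = 2209
Step 3: F = 26 * 8.854e-6 * 27 * 2209 / 4
F = 3.433 uN


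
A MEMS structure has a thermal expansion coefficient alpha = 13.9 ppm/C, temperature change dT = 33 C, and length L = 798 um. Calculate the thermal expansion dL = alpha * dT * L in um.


Step 1: Convert CTE: alpha = 13.9 ppm/C = 13.9e-6 /C
Step 2: dL = 13.9e-6 * 33 * 798
dL = 0.366 um


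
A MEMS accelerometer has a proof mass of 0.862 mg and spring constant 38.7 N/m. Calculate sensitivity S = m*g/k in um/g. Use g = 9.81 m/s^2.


Step 1: Convert mass: m = 0.862 mg = 8.62e-07 kg
Step 2: S = m * g / k = 8.62e-07 * 9.81 / 38.7
Step 3: S = 2.19e-07 m/g
Step 4: Convert to um/g: S = 0.219 um/g


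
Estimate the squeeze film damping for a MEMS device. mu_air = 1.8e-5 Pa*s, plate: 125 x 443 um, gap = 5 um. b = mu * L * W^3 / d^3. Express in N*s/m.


Step 1: Convert to SI.
L = 125e-6 m, W = 443e-6 m, d = 5e-6 m
Step 2: W^3 = (443e-6)^3 = 8.69e-11 m^3
Step 3: d^3 = (5e-6)^3 = 1.25e-16 m^3
Step 4: b = 1.8e-5 * 125e-6 * 8.69e-11 / 1.25e-16
b = 1.56e-03 N*s/m


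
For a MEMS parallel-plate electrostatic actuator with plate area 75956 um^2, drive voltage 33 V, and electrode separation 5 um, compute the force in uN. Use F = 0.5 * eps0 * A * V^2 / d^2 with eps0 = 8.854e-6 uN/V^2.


Step 1: Identify parameters.
eps0 = 8.854e-6 uN/V^2, A = 75956 um^2, V = 33 V, d = 5 um
Step 2: Compute V^2 = 33^2 = 1089
Step 3: Compute d^2 = 5^2 = 25
Step 4: F = 0.5 * 8.854e-6 * 75956 * 1089 / 25
F = 14.647 uN


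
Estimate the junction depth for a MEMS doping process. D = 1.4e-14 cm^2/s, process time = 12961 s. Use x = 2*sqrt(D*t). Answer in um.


Step 1: Compute D*t = 1.4e-14 * 12961 = 1.81454e-10 cm^2
Step 2: sqrt(D*t) = 1.347e-05 cm
Step 3: x = 2 * 1.347e-05 cm = 2.694e-05 cm
Step 4: Convert to um (1 cm = 1e4 um): x = 0.269 um


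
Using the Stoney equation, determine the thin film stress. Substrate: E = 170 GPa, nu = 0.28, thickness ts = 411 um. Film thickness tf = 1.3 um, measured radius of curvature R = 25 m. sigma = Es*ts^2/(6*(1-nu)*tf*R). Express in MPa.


Step 1: Compute numerator: Es * ts^2 = 170 * 411^2 = 28716570 (GPa*um^2)
Step 2: Compute denominator (R in um): 6*(1-nu)*tf*R = 6*0.72*1.3*25e6 = 140400000.0 (um^2)
Step 3: sigma (GPa) = 28716570 / 140400000.0 = 2.04534e-01 GPa
Step 4: Convert to MPa (x1000): sigma = 204.5 MPa


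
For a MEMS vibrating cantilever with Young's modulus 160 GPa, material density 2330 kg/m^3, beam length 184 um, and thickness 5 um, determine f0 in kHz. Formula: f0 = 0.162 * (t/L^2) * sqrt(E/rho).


Step 1: Convert units to SI.
t_SI = 5e-6 m, L_SI = 184e-6 m
Step 2: Calculate sqrt(E/rho).
sqrt(160e9 / 2330) = 8286.71 m/s
Step 3: Compute f0.
f0 = 0.162 * 5e-6 / (184e-6)^2 * 8286.71 = 198258.4 Hz = 198.26 kHz


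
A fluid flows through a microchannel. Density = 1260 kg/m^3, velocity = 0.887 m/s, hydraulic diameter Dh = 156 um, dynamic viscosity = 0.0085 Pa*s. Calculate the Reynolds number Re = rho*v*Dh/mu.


Step 1: Convert Dh to meters: Dh = 156e-6 m
Step 2: Re = rho * v * Dh / mu
Re = 1260 * 0.887 * 156e-6 / 0.0085
Re = 20.512


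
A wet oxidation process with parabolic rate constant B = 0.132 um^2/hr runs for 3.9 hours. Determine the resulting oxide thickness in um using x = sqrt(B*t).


Step 1: Compute B*t = 0.132 * 3.9 = 0.5148
Step 2: x = sqrt(0.5148)
x = 0.717 um


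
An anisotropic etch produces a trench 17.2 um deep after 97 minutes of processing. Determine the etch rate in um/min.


Step 1: Etch rate = depth / time
Step 2: rate = 17.2 / 97
rate = 0.177 um/min


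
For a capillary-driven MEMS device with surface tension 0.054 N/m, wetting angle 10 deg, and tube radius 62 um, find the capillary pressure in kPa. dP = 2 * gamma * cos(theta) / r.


Step 1: cos(10 deg) = 0.9848
Step 2: Convert r to m: r = 62e-6 m
Step 3: dP = 2 * 0.054 * 0.9848 / 62e-6 = 1715.5 Pa
Step 4: Convert Pa to kPa (divide by 1000).
dP = 1.72 kPa


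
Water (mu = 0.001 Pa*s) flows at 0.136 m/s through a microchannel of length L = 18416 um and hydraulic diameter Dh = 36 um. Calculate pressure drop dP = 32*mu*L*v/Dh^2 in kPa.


Step 1: Convert to SI: L = 18416e-6 m, Dh = 36e-6 m
Step 2: dP = 32 * 0.001 * 18416e-6 * 0.136 / (36e-6)^2
Step 3: dP = 61841.38 Pa
Step 4: Convert to kPa: dP = 61.84 kPa


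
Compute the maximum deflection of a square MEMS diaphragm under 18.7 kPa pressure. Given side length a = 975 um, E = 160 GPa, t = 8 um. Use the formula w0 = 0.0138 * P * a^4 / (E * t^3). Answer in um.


Step 1: Convert pressure to compatible units (E is in GPa, so P in GPa).
P = 18.7 kPa = 18.7e-6 GPa
Step 2: Compute numerator: 0.0138 * P * a^4.
a^4 = 975^4 = 903687890625
numerator = 0.0138 * 18.7e-6 * 903687890625 = 2.332057e+05
Step 3: Compute denominator: E * t^3 = 160 * 8^3 = 81920
Step 4: w0 = numerator / denominator = 2.332057e+05 / 81920 = 2.8467 um


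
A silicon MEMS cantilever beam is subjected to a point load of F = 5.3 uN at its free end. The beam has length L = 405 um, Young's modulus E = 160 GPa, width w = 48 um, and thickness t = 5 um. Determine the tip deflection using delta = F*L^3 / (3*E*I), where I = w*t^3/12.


Step 1: Calculate the second moment of area.
I = w * t^3 / 12 = 48 * 5^3 / 12 = 500.0 um^4
Step 2: Convert E to consistent units (1 GPa = 1000 uN/um^2).
E = 160 GPa = 160000 uN/um^2
Step 3: Calculate tip deflection.
delta = F * L^3 / (3 * E * I)
delta = 5.3 * 405^3 / (3 * 160000 * 500.0)
delta = 1.467 um


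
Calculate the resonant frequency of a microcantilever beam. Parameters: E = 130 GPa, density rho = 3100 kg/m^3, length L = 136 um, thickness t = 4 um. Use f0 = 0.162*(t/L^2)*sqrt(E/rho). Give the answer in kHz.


Step 1: Convert units to SI.
t_SI = 4e-6 m, L_SI = 136e-6 m
Step 2: Calculate sqrt(E/rho).
sqrt(130e9 / 3100) = 6475.76 m/s
Step 3: Compute f0.
f0 = 0.162 * 4e-6 / (136e-6)^2 * 6475.76 = 226875.7 Hz = 226.88 kHz


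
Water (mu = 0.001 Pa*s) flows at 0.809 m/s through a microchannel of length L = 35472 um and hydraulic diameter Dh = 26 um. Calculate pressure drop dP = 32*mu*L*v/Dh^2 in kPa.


Step 1: Convert to SI: L = 35472e-6 m, Dh = 26e-6 m
Step 2: dP = 32 * 0.001 * 35472e-6 * 0.809 / (26e-6)^2
Step 3: dP = 1358430.67 Pa
Step 4: Convert to kPa: dP = 1358.43 kPa


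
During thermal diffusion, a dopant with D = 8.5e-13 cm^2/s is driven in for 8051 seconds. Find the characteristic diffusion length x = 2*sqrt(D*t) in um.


Step 1: Compute D*t = 8.5e-13 * 8051 = 6.84335e-09 cm^2
Step 2: sqrt(D*t) = 8.27245e-05 cm
Step 3: x = 2 * 8.27245e-05 cm = 1.65449e-04 cm
Step 4: Convert to um (1 cm = 1e4 um): x = 1.654 um


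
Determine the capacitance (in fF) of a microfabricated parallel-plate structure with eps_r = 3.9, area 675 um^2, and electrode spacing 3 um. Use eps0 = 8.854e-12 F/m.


Step 1: Convert area to m^2: A = 675e-12 m^2
Step 2: Convert gap to m: d = 3e-6 m
Step 3: C = eps0 * eps_r * A / d
C = 8.854e-12 * 3.9 * 675e-12 / 3e-6
Step 4: Convert to fF (multiply by 1e15).
C = 7.77 fF


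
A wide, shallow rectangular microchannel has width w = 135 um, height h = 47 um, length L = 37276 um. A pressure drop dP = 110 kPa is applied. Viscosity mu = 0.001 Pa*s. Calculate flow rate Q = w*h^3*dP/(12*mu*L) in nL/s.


Step 1: Convert all dimensions to SI (meters).
w = 135e-6 m, h = 47e-6 m, L = 37276e-6 m, dP = 110e3 Pa
Step 2: Q = w * h^3 * dP / (12 * mu * L)
Q = 135e-6 * (47e-6)^3 * 110e3 / (12 * 0.001 * 37276e-6) = 3.44674757e-09 m^3/s
Step 3: Convert Q from m^3/s to nL/s (1 m^3 = 1e12 nL, so multiply by 1e12).
Q = 3446.748 nL/s


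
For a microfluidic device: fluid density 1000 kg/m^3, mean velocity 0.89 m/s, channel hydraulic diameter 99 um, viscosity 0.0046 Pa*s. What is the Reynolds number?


Step 1: Convert Dh to meters: Dh = 99e-6 m
Step 2: Re = rho * v * Dh / mu
Re = 1000 * 0.89 * 99e-6 / 0.0046
Re = 19.154


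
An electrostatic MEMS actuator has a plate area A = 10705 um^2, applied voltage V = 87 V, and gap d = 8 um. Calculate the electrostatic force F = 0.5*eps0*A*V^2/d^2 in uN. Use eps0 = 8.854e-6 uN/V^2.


Step 1: Identify parameters.
eps0 = 8.854e-6 uN/V^2, A = 10705 um^2, V = 87 V, d = 8 um
Step 2: Compute V^2 = 87^2 = 7569
Step 3: Compute d^2 = 8^2 = 64
Step 4: F = 0.5 * 8.854e-6 * 10705 * 7569 / 64
F = 5.605 uN


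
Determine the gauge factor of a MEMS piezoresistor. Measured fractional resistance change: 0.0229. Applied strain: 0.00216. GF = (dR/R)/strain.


Step 1: Identify values.
dR/R = 0.0229, strain = 0.00216
Step 2: GF = (dR/R) / strain = 0.0229 / 0.00216
GF = 10.6


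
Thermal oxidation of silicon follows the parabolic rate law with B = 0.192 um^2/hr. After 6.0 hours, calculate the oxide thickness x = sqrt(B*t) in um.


Step 1: Compute B*t = 0.192 * 6.0 = 1.152
Step 2: x = sqrt(1.152)
x = 1.073 um


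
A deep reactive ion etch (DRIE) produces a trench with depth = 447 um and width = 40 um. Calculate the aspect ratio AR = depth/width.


Step 1: AR = depth / width
Step 2: AR = 447 / 40
AR = 11.2


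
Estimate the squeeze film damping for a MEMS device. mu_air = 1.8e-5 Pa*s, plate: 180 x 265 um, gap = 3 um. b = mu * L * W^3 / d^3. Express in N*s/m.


Step 1: Convert to SI.
L = 180e-6 m, W = 265e-6 m, d = 3e-6 m
Step 2: W^3 = (265e-6)^3 = 1.86e-11 m^3
Step 3: d^3 = (3e-6)^3 = 2.70e-17 m^3
Step 4: b = 1.8e-5 * 180e-6 * 1.86e-11 / 2.70e-17
b = 2.23e-03 N*s/m


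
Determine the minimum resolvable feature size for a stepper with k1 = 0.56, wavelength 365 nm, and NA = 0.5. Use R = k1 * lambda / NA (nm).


Step 1: Identify values: k1 = 0.56, lambda = 365 nm, NA = 0.5
Step 2: R = k1 * lambda / NA
R = 0.56 * 365 / 0.5
R = 408.8 nm


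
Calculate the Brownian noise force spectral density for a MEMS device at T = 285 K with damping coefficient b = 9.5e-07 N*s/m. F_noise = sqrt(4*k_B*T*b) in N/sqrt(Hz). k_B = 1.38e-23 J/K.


Step 1: Compute 4 * k_B * T * b
= 4 * 1.38e-23 * 285 * 9.5e-07
= 1.4945e-26 N^2/Hz
Step 2: F_noise = sqrt(1.4945e-26)
F_noise = 1.22e-13 N/sqrt(Hz)


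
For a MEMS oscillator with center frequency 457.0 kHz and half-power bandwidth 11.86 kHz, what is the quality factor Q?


Step 1: Q = f0 / bandwidth
Step 2: Q = 457.0 / 11.86
Q = 38.5


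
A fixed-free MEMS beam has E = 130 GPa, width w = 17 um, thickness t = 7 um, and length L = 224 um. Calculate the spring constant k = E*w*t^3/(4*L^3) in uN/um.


Step 1: Convert E to consistent units (1 GPa = 1000 uN/um^2).
E = 130 GPa = 130000 uN/um^2
Step 2: Compute t^3 = 7^3 = 343
Step 3: Compute L^3 = 224^3 = 11239424
Step 4: k = 130000 * 17 * 343 / (4 * 11239424)
k = 16.861 uN/um


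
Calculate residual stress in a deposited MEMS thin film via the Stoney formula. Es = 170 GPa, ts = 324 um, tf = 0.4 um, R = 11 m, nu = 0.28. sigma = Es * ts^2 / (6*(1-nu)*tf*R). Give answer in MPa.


Step 1: Compute numerator: Es * ts^2 = 170 * 324^2 = 17845920 (GPa*um^2)
Step 2: Compute denominator (R in um): 6*(1-nu)*tf*R = 6*0.72*0.4*11e6 = 19008000.0 (um^2)
Step 3: sigma (GPa) = 17845920 / 19008000.0 = 9.38864e-01 GPa
Step 4: Convert to MPa (x1000): sigma = 938.9 MPa


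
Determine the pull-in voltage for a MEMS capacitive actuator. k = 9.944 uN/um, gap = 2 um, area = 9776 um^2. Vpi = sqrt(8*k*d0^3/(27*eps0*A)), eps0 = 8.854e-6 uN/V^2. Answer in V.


Step 1: Compute numerator: 8 * k * d0^3 = 8 * 9.944 * 2^3 = 636.416
Step 2: Compute denominator: 27 * eps0 * A = 27 * 8.854e-6 * 9776 = 2.337031
Step 3: Vpi = sqrt(636.416 / 2.337031)
Vpi = 16.5 V


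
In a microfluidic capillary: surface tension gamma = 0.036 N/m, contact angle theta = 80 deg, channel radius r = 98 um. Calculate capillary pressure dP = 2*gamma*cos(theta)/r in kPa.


Step 1: cos(80 deg) = 0.1736
Step 2: Convert r to m: r = 98e-6 m
Step 3: dP = 2 * 0.036 * 0.1736 / 98e-6 = 127.5 Pa
Step 4: Convert Pa to kPa (divide by 1000).
dP = 0.13 kPa


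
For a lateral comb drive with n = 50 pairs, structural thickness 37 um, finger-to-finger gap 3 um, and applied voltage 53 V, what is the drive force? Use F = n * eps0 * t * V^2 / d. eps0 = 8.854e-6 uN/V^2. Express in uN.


Step 1: Parameters: n=50, eps0=8.854e-6 uN/V^2, t=37 um, V=53 V, d=3 um
Step 2: V^2 = 2809
Step 3: F = 50 * 8.854e-6 * 37 * 2809 / 3
F = 15.337 uN


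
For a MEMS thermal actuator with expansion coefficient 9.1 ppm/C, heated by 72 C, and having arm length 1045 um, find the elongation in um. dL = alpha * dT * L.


Step 1: Convert CTE: alpha = 9.1 ppm/C = 9.1e-6 /C
Step 2: dL = 9.1e-6 * 72 * 1045
dL = 0.6847 um


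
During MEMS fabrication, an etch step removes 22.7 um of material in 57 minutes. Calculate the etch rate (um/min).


Step 1: Etch rate = depth / time
Step 2: rate = 22.7 / 57
rate = 0.398 um/min


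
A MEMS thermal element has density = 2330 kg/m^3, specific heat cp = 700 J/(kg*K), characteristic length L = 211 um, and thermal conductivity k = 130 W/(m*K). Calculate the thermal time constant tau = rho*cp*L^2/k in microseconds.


Step 1: Convert L to m: L = 211e-6 m
Step 2: L^2 = (211e-6)^2 = 4.4521e-08 m^2
Step 3: tau = 2330 * 700 * 4.4521e-08 / 130 = 5.5856732e-04 s
Step 4: Convert to microseconds (multiply by 1e6).
tau = 558.567 us


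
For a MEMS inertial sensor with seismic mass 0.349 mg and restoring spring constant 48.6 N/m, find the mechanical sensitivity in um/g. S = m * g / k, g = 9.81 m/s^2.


Step 1: Convert mass: m = 0.349 mg = 3.49e-07 kg
Step 2: S = m * g / k = 3.49e-07 * 9.81 / 48.6
Step 3: S = 7.04e-08 m/g
Step 4: Convert to um/g: S = 0.07 um/g


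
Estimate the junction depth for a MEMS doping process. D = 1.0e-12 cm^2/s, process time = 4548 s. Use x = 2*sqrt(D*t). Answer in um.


Step 1: Compute D*t = 1.0e-12 * 4548 = 4.548e-09 cm^2
Step 2: sqrt(D*t) = 6.74389e-05 cm
Step 3: x = 2 * 6.74389e-05 cm = 1.348778e-04 cm
Step 4: Convert to um (1 cm = 1e4 um): x = 1.349 um


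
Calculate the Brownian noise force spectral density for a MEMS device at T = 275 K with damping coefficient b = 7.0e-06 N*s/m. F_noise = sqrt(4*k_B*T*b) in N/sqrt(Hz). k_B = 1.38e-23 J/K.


Step 1: Compute 4 * k_B * T * b
= 4 * 1.38e-23 * 275 * 7.0e-06
= 1.0626e-25 N^2/Hz
Step 2: F_noise = sqrt(1.0626e-25)
F_noise = 3.26e-13 N/sqrt(Hz)


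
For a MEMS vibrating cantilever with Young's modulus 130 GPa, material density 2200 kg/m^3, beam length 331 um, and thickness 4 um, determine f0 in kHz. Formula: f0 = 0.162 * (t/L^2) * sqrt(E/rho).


Step 1: Convert units to SI.
t_SI = 4e-6 m, L_SI = 331e-6 m
Step 2: Calculate sqrt(E/rho).
sqrt(130e9 / 2200) = 7687.06 m/s
Step 3: Compute f0.
f0 = 0.162 * 4e-6 / (331e-6)^2 * 7687.06 = 45465.2 Hz = 45.47 kHz


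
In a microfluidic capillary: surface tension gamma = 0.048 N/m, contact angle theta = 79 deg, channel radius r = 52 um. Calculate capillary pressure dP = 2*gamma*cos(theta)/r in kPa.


Step 1: cos(79 deg) = 0.1908
Step 2: Convert r to m: r = 52e-6 m
Step 3: dP = 2 * 0.048 * 0.1908 / 52e-6 = 352.2 Pa
Step 4: Convert Pa to kPa (divide by 1000).
dP = 0.35 kPa


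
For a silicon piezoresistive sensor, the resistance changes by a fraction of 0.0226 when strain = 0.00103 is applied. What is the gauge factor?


Step 1: Identify values.
dR/R = 0.0226, strain = 0.00103
Step 2: GF = (dR/R) / strain = 0.0226 / 0.00103
GF = 21.9


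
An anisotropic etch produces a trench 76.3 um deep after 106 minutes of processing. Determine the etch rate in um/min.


Step 1: Etch rate = depth / time
Step 2: rate = 76.3 / 106
rate = 0.72 um/min


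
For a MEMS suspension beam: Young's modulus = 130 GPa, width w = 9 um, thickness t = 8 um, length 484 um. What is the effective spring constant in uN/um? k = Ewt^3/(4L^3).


Step 1: Convert E to consistent units (1 GPa = 1000 uN/um^2).
E = 130 GPa = 130000 uN/um^2
Step 2: Compute t^3 = 8^3 = 512
Step 3: Compute L^3 = 484^3 = 113379904
Step 4: k = 130000 * 9 * 512 / (4 * 113379904)
k = 1.3209 uN/um


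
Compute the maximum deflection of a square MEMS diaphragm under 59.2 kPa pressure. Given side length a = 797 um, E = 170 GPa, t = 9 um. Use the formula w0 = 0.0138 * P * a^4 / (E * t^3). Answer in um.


Step 1: Convert pressure to compatible units (E is in GPa, so P in GPa).
P = 59.2 kPa = 59.2e-6 GPa
Step 2: Compute numerator: 0.0138 * P * a^4.
a^4 = 797^4 = 403490473681
numerator = 0.0138 * 59.2e-6 * 403490473681 = 3.296356e+05
Step 3: Compute denominator: E * t^3 = 170 * 9^3 = 123930
Step 4: w0 = numerator / denominator = 3.296356e+05 / 123930 = 2.6599 um


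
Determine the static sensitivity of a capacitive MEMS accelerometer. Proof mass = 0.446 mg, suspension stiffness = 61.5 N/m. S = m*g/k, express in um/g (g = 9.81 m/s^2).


Step 1: Convert mass: m = 0.446 mg = 4.46e-07 kg
Step 2: S = m * g / k = 4.46e-07 * 9.81 / 61.5
Step 3: S = 7.11e-08 m/g
Step 4: Convert to um/g: S = 0.071 um/g


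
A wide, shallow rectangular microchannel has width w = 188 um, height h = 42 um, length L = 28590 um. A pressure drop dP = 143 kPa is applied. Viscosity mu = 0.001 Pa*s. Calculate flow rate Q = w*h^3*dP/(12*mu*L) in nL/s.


Step 1: Convert all dimensions to SI (meters).
w = 188e-6 m, h = 42e-6 m, L = 28590e-6 m, dP = 143e3 Pa
Step 2: Q = w * h^3 * dP / (12 * mu * L)
Q = 188e-6 * (42e-6)^3 * 143e3 / (12 * 0.001 * 28590e-6) = 5.8055899e-09 m^3/s
Step 3: Convert Q from m^3/s to nL/s (1 m^3 = 1e12 nL, so multiply by 1e12).
Q = 5805.59 nL/s


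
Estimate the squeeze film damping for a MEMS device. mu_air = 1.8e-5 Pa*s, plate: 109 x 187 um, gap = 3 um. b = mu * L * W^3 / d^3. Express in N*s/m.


Step 1: Convert to SI.
L = 109e-6 m, W = 187e-6 m, d = 3e-6 m
Step 2: W^3 = (187e-6)^3 = 6.54e-12 m^3
Step 3: d^3 = (3e-6)^3 = 2.70e-17 m^3
Step 4: b = 1.8e-5 * 109e-6 * 6.54e-12 / 2.70e-17
b = 4.75e-04 N*s/m


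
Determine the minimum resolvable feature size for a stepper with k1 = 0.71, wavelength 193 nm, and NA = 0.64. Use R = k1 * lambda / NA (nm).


Step 1: Identify values: k1 = 0.71, lambda = 193 nm, NA = 0.64
Step 2: R = k1 * lambda / NA
R = 0.71 * 193 / 0.64
R = 214.1 nm


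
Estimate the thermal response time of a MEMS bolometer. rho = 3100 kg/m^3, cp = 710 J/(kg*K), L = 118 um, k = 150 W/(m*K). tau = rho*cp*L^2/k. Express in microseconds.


Step 1: Convert L to m: L = 118e-6 m
Step 2: L^2 = (118e-6)^2 = 1.3924e-08 m^2
Step 3: tau = 3100 * 710 * 1.3924e-08 / 150 = 2.0431149e-04 s
Step 4: Convert to microseconds (multiply by 1e6).
tau = 204.311 us


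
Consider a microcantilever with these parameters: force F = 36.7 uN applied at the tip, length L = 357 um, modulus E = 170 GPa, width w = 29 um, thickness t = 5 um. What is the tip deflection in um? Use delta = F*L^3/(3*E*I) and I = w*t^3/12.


Step 1: Calculate the second moment of area.
I = w * t^3 / 12 = 29 * 5^3 / 12 = 302.0833 um^4
Step 2: Convert E to consistent units (1 GPa = 1000 uN/um^2).
E = 170 GPa = 170000 uN/um^2
Step 3: Calculate tip deflection.
delta = F * L^3 / (3 * E * I)
delta = 36.7 * 357^3 / (3 * 170000 * 302.0833)
delta = 10.8386 um


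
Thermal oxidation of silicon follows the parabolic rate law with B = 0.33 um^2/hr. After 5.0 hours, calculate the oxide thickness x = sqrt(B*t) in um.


Step 1: Compute B*t = 0.33 * 5.0 = 1.65
Step 2: x = sqrt(1.65)
x = 1.285 um


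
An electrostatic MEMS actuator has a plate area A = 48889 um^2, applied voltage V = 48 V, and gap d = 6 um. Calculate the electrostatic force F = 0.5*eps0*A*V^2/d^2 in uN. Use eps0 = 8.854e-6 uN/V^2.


Step 1: Identify parameters.
eps0 = 8.854e-6 uN/V^2, A = 48889 um^2, V = 48 V, d = 6 um
Step 2: Compute V^2 = 48^2 = 2304
Step 3: Compute d^2 = 6^2 = 36
Step 4: F = 0.5 * 8.854e-6 * 48889 * 2304 / 36
F = 13.852 uN


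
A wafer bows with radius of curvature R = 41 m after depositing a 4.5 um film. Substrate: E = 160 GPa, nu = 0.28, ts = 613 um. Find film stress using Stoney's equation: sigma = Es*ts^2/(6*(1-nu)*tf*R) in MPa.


Step 1: Compute numerator: Es * ts^2 = 160 * 613^2 = 60123040 (GPa*um^2)
Step 2: Compute denominator (R in um): 6*(1-nu)*tf*R = 6*0.72*4.5*41e6 = 797040000.0 (um^2)
Step 3: sigma (GPa) = 60123040 / 797040000.0 = 7.5433e-02 GPa
Step 4: Convert to MPa (x1000): sigma = 75.4 MPa


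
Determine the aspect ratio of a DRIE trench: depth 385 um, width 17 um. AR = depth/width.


Step 1: AR = depth / width
Step 2: AR = 385 / 17
AR = 22.6


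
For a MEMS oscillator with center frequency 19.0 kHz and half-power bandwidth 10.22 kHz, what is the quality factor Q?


Step 1: Q = f0 / bandwidth
Step 2: Q = 19.0 / 10.22
Q = 1.9


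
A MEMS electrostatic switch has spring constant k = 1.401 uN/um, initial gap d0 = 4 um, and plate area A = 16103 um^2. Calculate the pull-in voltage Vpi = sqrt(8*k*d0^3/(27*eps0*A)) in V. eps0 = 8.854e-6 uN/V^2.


Step 1: Compute numerator: 8 * k * d0^3 = 8 * 1.401 * 4^3 = 717.312
Step 2: Compute denominator: 27 * eps0 * A = 27 * 8.854e-6 * 16103 = 3.849551
Step 3: Vpi = sqrt(717.312 / 3.849551)
Vpi = 13.65 V


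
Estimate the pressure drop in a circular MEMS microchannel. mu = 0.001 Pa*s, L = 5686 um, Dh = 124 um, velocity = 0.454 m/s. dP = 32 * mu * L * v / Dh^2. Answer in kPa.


Step 1: Convert to SI: L = 5686e-6 m, Dh = 124e-6 m
Step 2: dP = 32 * 0.001 * 5686e-6 * 0.454 / (124e-6)^2
Step 3: dP = 5372.41 Pa
Step 4: Convert to kPa: dP = 5.37 kPa


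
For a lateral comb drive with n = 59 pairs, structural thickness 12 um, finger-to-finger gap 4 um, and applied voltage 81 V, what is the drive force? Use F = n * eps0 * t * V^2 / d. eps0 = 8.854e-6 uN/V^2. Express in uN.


Step 1: Parameters: n=59, eps0=8.854e-6 uN/V^2, t=12 um, V=81 V, d=4 um
Step 2: V^2 = 6561
Step 3: F = 59 * 8.854e-6 * 12 * 6561 / 4
F = 10.282 uN


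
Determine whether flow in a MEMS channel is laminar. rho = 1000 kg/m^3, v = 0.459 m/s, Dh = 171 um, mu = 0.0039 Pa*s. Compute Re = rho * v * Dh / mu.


Step 1: Convert Dh to meters: Dh = 171e-6 m
Step 2: Re = rho * v * Dh / mu
Re = 1000 * 0.459 * 171e-6 / 0.0039
Re = 20.125
Since Re = 20.125 is below ~2300, the flow is laminar.


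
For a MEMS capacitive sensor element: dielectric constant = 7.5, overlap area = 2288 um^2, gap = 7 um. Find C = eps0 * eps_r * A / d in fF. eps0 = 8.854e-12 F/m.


Step 1: Convert area to m^2: A = 2288e-12 m^2
Step 2: Convert gap to m: d = 7e-6 m
Step 3: C = eps0 * eps_r * A / d
C = 8.854e-12 * 7.5 * 2288e-12 / 7e-6
Step 4: Convert to fF (multiply by 1e15).
C = 21.7 fF


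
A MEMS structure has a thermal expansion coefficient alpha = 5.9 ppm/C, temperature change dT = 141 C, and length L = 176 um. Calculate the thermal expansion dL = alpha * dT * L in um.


Step 1: Convert CTE: alpha = 5.9 ppm/C = 5.9e-6 /C
Step 2: dL = 5.9e-6 * 141 * 176
dL = 0.1464 um


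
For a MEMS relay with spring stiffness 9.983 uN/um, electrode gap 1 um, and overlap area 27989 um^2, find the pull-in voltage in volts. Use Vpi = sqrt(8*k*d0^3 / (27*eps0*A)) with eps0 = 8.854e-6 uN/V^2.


Step 1: Compute numerator: 8 * k * d0^3 = 8 * 9.983 * 1^3 = 79.864
Step 2: Compute denominator: 27 * eps0 * A = 27 * 8.854e-6 * 27989 = 6.690994
Step 3: Vpi = sqrt(79.864 / 6.690994)
Vpi = 3.45 V


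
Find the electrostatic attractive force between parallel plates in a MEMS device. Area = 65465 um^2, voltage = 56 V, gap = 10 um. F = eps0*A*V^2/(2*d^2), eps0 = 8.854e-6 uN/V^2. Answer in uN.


Step 1: Identify parameters.
eps0 = 8.854e-6 uN/V^2, A = 65465 um^2, V = 56 V, d = 10 um
Step 2: Compute V^2 = 56^2 = 3136
Step 3: Compute d^2 = 10^2 = 100
Step 4: F = 0.5 * 8.854e-6 * 65465 * 3136 / 100
F = 9.089 uN
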